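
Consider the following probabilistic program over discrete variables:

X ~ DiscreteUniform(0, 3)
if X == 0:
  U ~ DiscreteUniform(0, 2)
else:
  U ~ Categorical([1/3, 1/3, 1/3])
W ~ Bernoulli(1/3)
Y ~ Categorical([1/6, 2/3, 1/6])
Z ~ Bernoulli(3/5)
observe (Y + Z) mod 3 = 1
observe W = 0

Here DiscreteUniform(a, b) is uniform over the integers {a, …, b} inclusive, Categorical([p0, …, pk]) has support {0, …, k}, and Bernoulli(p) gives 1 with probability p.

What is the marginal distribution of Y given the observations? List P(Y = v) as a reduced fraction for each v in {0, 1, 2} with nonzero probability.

Enumerate traces; 24 have nonzero weight after conditioning:
  (X=0, U=0, W=0, Y=0, Z=1) weight 1/180
  (X=0, U=0, W=0, Y=1, Z=0) weight 2/135
  (X=0, U=1, W=0, Y=0, Z=1) weight 1/180
  (X=0, U=1, W=0, Y=1, Z=0) weight 2/135
  (X=0, U=2, W=0, Y=0, Z=1) weight 1/180
  (X=0, U=2, W=0, Y=1, Z=0) weight 2/135
  (X=1, U=0, W=0, Y=0, Z=1) weight 1/180
  (X=1, U=0, W=0, Y=1, Z=0) weight 2/135
  … 16 more
Group by Y:
  weight(Y=0) = 1/15
  weight(Y=1) = 8/45
Total weight = 1/15 + 8/45 = 11/45
P(Y=0 | obs) = 1/15 / 11/45 = 3/11
P(Y=1 | obs) = 8/45 / 11/45 = 8/11

P(Y=0) = 3/11, P(Y=1) = 8/11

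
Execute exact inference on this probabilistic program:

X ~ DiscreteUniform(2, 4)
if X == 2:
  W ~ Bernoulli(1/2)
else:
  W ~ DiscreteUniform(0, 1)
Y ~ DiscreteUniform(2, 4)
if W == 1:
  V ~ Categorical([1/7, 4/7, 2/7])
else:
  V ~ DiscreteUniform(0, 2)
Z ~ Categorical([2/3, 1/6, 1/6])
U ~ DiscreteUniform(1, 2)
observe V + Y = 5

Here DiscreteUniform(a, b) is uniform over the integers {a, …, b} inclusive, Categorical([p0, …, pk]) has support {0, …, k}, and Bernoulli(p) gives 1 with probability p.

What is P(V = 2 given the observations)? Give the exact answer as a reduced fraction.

P(V = 2 | obs) = 13/32

Enumerate traces; 72 have nonzero weight after conditioning:
  (X=2, W=0, Y=3, V=2, Z=0, U=1) weight 1/162
  (X=2, W=0, Y=3, V=2, Z=0, U=2) weight 1/162
  (X=2, W=0, Y=3, V=2, Z=1, U=1) weight 1/648
  (X=2, W=0, Y=3, V=2, Z=1, U=2) weight 1/648
  (X=2, W=0, Y=3, V=2, Z=2, U=1) weight 1/648
  (X=2, W=0, Y=3, V=2, Z=2, U=2) weight 1/648
  (X=2, W=0, Y=4, V=1, Z=0, U=1) weight 1/162
  (X=2, W=0, Y=4, V=1, Z=0, U=2) weight 1/162
  … 64 more
Group by V:
  weight(V=1) = 19/126
  weight(V=2) = 13/126
Total weight = 19/126 + 13/126 = 16/63
P(V=1 | obs) = 19/126 / 16/63 = 19/32
P(V=2 | obs) = 13/126 / 16/63 = 13/32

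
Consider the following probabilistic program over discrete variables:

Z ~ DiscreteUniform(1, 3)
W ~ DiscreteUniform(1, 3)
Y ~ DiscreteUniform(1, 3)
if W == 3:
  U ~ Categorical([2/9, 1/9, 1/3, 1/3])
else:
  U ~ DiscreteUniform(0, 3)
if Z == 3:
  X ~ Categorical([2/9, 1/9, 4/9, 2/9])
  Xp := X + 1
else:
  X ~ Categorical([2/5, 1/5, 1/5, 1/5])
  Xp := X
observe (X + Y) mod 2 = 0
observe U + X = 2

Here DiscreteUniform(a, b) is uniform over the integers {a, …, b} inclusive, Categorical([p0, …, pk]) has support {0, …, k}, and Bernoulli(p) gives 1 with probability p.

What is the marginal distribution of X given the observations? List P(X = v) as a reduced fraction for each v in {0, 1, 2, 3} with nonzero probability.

Enumerate traces; 36 have nonzero weight after conditioning:
  (Z=1, W=1, Y=1, U=1, X=1) weight 1/540
  (Z=1, W=1, Y=2, U=0, X=2) weight 1/540
  (Z=1, W=1, Y=2, U=2, X=0) weight 1/270
  (Z=1, W=1, Y=3, U=1, X=1) weight 1/540
  (Z=1, W=2, Y=1, U=1, X=1) weight 1/540
  (Z=1, W=2, Y=2, U=0, X=2) weight 1/540
  (Z=1, W=2, Y=2, U=2, X=0) weight 1/270
  (Z=1, W=2, Y=3, U=1, X=1) weight 1/540
  … 28 more
Group by X:
  weight(X=0) = 23/729
  weight(X=1) = 253/10935
  weight(X=2) = 247/10935
Total weight = 23/729 + 253/10935 + 247/10935 = 169/2187
P(X=0 | obs) = 23/729 / 169/2187 = 69/169
P(X=1 | obs) = 253/10935 / 169/2187 = 253/845
P(X=2 | obs) = 247/10935 / 169/2187 = 19/65

P(X=0) = 69/169, P(X=1) = 253/845, P(X=2) = 19/65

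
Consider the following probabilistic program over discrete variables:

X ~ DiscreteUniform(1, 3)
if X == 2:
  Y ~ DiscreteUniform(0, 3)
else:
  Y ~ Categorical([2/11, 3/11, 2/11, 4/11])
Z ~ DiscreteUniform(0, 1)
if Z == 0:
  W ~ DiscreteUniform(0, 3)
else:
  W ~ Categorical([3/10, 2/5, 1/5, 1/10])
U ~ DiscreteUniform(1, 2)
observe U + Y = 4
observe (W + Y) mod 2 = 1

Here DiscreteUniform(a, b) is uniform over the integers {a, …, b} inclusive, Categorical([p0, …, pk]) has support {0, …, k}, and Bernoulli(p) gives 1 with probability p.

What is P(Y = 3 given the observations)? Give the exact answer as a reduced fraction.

P(Y = 3 | obs) = 43/70

Enumerate traces; 24 have nonzero weight after conditioning:
  (X=1, Y=2, Z=0, W=1, U=2) weight 1/264
  (X=1, Y=2, Z=0, W=3, U=2) weight 1/264
  (X=1, Y=2, Z=1, W=1, U=2) weight 1/165
  (X=1, Y=2, Z=1, W=3, U=2) weight 1/660
  (X=1, Y=3, Z=0, W=0, U=1) weight 1/132
  (X=1, Y=3, Z=0, W=2, U=1) weight 1/132
  (X=1, Y=3, Z=1, W=0, U=1) weight 1/110
  (X=1, Y=3, Z=1, W=2, U=1) weight 1/165
  … 16 more
Group by Y:
  weight(Y=2) = 9/176
  weight(Y=3) = 43/528
Total weight = 9/176 + 43/528 = 35/264
P(Y=2 | obs) = 9/176 / 35/264 = 27/70
P(Y=3 | obs) = 43/528 / 35/264 = 43/70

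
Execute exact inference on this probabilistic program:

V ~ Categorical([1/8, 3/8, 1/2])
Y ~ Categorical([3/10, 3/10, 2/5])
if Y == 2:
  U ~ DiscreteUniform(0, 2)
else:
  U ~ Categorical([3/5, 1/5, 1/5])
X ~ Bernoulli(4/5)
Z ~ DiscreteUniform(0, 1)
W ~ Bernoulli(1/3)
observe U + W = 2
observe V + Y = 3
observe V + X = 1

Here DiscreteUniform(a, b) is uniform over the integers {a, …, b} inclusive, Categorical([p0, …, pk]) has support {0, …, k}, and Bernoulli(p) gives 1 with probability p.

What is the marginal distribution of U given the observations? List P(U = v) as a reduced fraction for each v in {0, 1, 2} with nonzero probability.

Enumerate traces; 4 have nonzero weight after conditioning:
  (V=1, Y=2, U=1, X=0, Z=0, W=1) weight 1/600
  (V=1, Y=2, U=1, X=0, Z=1, W=1) weight 1/600
  (V=1, Y=2, U=2, X=0, Z=0, W=0) weight 1/300
  (V=1, Y=2, U=2, X=0, Z=1, W=0) weight 1/300
Group by U:
  weight(U=1) = 1/300
  weight(U=2) = 1/150
Total weight = 1/300 + 1/150 = 1/100
P(U=1 | obs) = 1/300 / 1/100 = 1/3
P(U=2 | obs) = 1/150 / 1/100 = 2/3

P(U=1) = 1/3, P(U=2) = 2/3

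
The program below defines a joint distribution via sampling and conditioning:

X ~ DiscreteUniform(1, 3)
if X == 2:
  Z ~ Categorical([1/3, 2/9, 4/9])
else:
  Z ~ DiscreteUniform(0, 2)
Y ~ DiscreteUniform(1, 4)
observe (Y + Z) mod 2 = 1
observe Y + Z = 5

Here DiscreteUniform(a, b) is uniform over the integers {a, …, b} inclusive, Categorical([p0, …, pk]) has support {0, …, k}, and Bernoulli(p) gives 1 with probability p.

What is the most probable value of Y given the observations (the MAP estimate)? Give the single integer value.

Enumerate traces; 6 have nonzero weight after conditioning:
  (X=1, Z=1, Y=4) weight 1/36
  (X=1, Z=2, Y=3) weight 1/36
  (X=2, Z=1, Y=4) weight 1/54
  (X=2, Z=2, Y=3) weight 1/27
  (X=3, Z=1, Y=4) weight 1/36
  (X=3, Z=2, Y=3) weight 1/36
Group by Y:
  weight(Y=3) = 5/54
  weight(Y=4) = 2/27
Total weight = 5/54 + 2/27 = 1/6
P(Y=3 | obs) = 5/54 / 1/6 = 5/9
P(Y=4 | obs) = 2/27 / 1/6 = 4/9
argmax = 3

argmax_v P(Y = v | obs) = 3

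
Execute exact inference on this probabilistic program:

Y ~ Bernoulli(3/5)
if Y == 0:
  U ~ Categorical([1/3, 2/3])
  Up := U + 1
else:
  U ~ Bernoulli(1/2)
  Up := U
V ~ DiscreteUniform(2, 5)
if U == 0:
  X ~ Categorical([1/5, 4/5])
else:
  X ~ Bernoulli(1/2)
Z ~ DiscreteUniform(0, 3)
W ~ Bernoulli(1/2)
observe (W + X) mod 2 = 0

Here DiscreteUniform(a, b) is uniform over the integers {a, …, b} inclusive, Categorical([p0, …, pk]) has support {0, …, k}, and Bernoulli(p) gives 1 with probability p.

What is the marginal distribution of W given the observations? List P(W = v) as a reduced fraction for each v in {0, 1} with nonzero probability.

Enumerate traces; 128 have nonzero weight after conditioning:
  (Y=0, U=0, V=2, X=0, Z=0, W=0) weight 1/1200
  (Y=0, U=0, V=2, X=0, Z=1, W=0) weight 1/1200
  (Y=0, U=0, V=2, X=0, Z=2, W=0) weight 1/1200
  (Y=0, U=0, V=2, X=0, Z=3, W=0) weight 1/1200
  (Y=0, U=0, V=2, X=1, Z=0, W=1) weight 1/300
  (Y=0, U=0, V=2, X=1, Z=1, W=1) weight 1/300
  (Y=0, U=0, V=2, X=1, Z=2, W=1) weight 1/300
  (Y=0, U=0, V=2, X=1, Z=3, W=1) weight 1/300
  … 120 more
Group by W:
  weight(W=0) = 37/200
  weight(W=1) = 63/200
Total weight = 37/200 + 63/200 = 1/2
P(W=0 | obs) = 37/200 / 1/2 = 37/100
P(W=1 | obs) = 63/200 / 1/2 = 63/100

P(W=0) = 37/100, P(W=1) = 63/100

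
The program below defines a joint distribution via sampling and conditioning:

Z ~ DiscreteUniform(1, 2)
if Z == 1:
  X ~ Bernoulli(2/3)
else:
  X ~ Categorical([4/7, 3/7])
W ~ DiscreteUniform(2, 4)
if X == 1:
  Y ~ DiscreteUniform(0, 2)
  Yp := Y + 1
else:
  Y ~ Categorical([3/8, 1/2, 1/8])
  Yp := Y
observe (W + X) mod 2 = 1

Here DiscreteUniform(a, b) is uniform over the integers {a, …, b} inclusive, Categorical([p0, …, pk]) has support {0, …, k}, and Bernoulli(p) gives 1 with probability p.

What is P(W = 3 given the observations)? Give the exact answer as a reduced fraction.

Enumerate traces; 18 have nonzero weight after conditioning:
  (Z=1, X=0, W=3, Y=0) weight 1/48
  (Z=1, X=0, W=3, Y=1) weight 1/36
  (Z=1, X=0, W=3, Y=2) weight 1/144
  (Z=1, X=1, W=2, Y=0) weight 1/27
  (Z=1, X=1, W=2, Y=1) weight 1/27
  (Z=1, X=1, W=2, Y=2) weight 1/27
  (Z=1, X=1, W=4, Y=0) weight 1/27
  (Z=1, X=1, W=4, Y=1) weight 1/27
  … 10 more
Group by W:
  weight(W=2) = 23/126
  weight(W=3) = 19/126
  weight(W=4) = 23/126
Total weight = 23/126 + 19/126 + 23/126 = 65/126
P(W=2 | obs) = 23/126 / 65/126 = 23/65
P(W=3 | obs) = 19/126 / 65/126 = 19/65
P(W=4 | obs) = 23/126 / 65/126 = 23/65

P(W = 3 | obs) = 19/65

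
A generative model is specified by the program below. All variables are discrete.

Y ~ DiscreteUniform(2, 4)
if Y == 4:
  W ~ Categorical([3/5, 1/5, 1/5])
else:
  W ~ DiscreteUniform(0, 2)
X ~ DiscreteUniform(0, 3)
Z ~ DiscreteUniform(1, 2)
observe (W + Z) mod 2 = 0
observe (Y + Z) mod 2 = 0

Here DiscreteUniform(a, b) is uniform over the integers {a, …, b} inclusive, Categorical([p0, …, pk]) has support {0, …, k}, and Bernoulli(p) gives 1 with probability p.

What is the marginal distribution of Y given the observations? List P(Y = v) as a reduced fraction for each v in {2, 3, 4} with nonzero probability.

P(Y=2) = 10/27, P(Y=3) = 5/27, P(Y=4) = 4/9

Enumerate traces; 20 have nonzero weight after conditioning:
  (Y=2, W=0, X=0, Z=2) weight 1/72
  (Y=2, W=0, X=1, Z=2) weight 1/72
  (Y=2, W=0, X=2, Z=2) weight 1/72
  (Y=2, W=0, X=3, Z=2) weight 1/72
  (Y=2, W=2, X=0, Z=2) weight 1/72
  (Y=2, W=2, X=1, Z=2) weight 1/72
  (Y=2, W=2, X=2, Z=2) weight 1/72
  (Y=2, W=2, X=3, Z=2) weight 1/72
  (Y=3, W=1, X=0, Z=1) weight 1/72
  (Y=4, W=0, X=0, Z=2) weight 1/40
  … 10 more
Group by Y:
  weight(Y=2) = 1/9
  weight(Y=3) = 1/18
  weight(Y=4) = 2/15
Total weight = 1/9 + 1/18 + 2/15 = 3/10
P(Y=2 | obs) = 1/9 / 3/10 = 10/27
P(Y=3 | obs) = 1/18 / 3/10 = 5/27
P(Y=4 | obs) = 2/15 / 3/10 = 4/9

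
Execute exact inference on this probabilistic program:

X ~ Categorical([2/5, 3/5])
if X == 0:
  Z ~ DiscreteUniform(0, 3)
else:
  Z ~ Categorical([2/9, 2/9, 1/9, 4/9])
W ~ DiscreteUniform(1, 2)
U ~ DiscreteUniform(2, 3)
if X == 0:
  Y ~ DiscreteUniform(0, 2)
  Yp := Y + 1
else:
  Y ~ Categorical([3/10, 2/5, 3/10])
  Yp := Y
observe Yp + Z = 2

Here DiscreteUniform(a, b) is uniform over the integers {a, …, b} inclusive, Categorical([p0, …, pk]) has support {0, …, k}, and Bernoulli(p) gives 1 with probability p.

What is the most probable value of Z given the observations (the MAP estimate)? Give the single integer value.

Enumerate traces; 20 have nonzero weight after conditioning:
  (X=0, Z=0, W=1, U=2, Y=1) weight 1/120
  (X=0, Z=0, W=1, U=3, Y=1) weight 1/120
  (X=0, Z=0, W=2, U=2, Y=1) weight 1/120
  (X=0, Z=0, W=2, U=3, Y=1) weight 1/120
  (X=0, Z=1, W=1, U=2, Y=0) weight 1/120
  (X=0, Z=1, W=1, U=3, Y=0) weight 1/120
  (X=0, Z=1, W=2, U=2, Y=0) weight 1/120
  (X=0, Z=1, W=2, U=3, Y=0) weight 1/120
  (X=1, Z=2, W=1, U=2, Y=0) weight 1/200
  … 11 more
Group by Z:
  weight(Z=0) = 11/150
  weight(Z=1) = 13/150
  weight(Z=2) = 1/50
Total weight = 11/150 + 13/150 + 1/50 = 9/50
P(Z=0 | obs) = 11/150 / 9/50 = 11/27
P(Z=1 | obs) = 13/150 / 9/50 = 13/27
P(Z=2 | obs) = 1/50 / 9/50 = 1/9
argmax = 1

argmax_v P(Z = v | obs) = 1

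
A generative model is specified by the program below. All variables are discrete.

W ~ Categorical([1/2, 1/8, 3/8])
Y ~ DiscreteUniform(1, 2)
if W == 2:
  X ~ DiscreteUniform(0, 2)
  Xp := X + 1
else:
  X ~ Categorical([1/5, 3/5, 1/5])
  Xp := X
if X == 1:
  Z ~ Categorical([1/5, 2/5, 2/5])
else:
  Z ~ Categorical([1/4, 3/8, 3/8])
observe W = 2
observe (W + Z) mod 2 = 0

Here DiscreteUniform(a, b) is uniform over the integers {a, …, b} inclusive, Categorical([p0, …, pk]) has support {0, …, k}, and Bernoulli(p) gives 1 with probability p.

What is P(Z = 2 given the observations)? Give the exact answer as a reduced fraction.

P(Z = 2 | obs) = 23/37

Enumerate traces; 12 have nonzero weight after conditioning:
  (W=2, Y=1, X=0, Z=0) weight 1/64
  (W=2, Y=1, X=0, Z=2) weight 3/128
  (W=2, Y=1, X=1, Z=0) weight 1/80
  (W=2, Y=1, X=1, Z=2) weight 1/40
  (W=2, Y=1, X=2, Z=0) weight 1/64
  (W=2, Y=1, X=2, Z=2) weight 3/128
  (W=2, Y=2, X=0, Z=0) weight 1/64
  (W=2, Y=2, X=0, Z=2) weight 3/128
  … 4 more
Group by Z:
  weight(Z=0) = 7/80
  weight(Z=2) = 23/160
Total weight = 7/80 + 23/160 = 37/160
P(Z=0 | obs) = 7/80 / 37/160 = 14/37
P(Z=2 | obs) = 23/160 / 37/160 = 23/37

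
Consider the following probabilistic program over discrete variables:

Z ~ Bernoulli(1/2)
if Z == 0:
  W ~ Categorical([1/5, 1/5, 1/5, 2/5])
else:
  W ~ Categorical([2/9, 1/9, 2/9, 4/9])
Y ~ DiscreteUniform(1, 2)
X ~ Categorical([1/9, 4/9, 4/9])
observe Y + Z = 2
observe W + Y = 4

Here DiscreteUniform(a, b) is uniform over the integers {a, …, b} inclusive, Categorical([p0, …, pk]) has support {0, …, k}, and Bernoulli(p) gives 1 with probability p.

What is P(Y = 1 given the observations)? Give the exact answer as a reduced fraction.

Enumerate traces; 6 have nonzero weight after conditioning:
  (Z=0, W=2, Y=2, X=0) weight 1/180
  (Z=0, W=2, Y=2, X=1) weight 1/45
  (Z=0, W=2, Y=2, X=2) weight 1/45
  (Z=1, W=3, Y=1, X=0) weight 1/81
  (Z=1, W=3, Y=1, X=1) weight 4/81
  (Z=1, W=3, Y=1, X=2) weight 4/81
Group by Y:
  weight(Y=1) = 1/9
  weight(Y=2) = 1/20
Total weight = 1/9 + 1/20 = 29/180
P(Y=1 | obs) = 1/9 / 29/180 = 20/29
P(Y=2 | obs) = 1/20 / 29/180 = 9/29

P(Y = 1 | obs) = 20/29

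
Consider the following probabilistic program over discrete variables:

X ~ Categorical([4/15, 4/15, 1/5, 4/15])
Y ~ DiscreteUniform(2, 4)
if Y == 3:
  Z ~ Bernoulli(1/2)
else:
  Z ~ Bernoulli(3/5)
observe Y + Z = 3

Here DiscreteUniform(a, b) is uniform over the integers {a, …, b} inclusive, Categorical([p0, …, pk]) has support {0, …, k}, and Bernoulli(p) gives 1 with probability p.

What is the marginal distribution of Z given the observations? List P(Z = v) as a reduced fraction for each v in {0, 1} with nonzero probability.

P(Z=0) = 5/11, P(Z=1) = 6/11

Enumerate traces; 8 have nonzero weight after conditioning:
  (X=0, Y=2, Z=1) weight 4/75
  (X=0, Y=3, Z=0) weight 2/45
  (X=1, Y=2, Z=1) weight 4/75
  (X=1, Y=3, Z=0) weight 2/45
  (X=2, Y=2, Z=1) weight 1/25
  (X=2, Y=3, Z=0) weight 1/30
  (X=3, Y=2, Z=1) weight 4/75
  (X=3, Y=3, Z=0) weight 2/45
Group by Z:
  weight(Z=0) = 1/6
  weight(Z=1) = 1/5
Total weight = 1/6 + 1/5 = 11/30
P(Z=0 | obs) = 1/6 / 11/30 = 5/11
P(Z=1 | obs) = 1/5 / 11/30 = 6/11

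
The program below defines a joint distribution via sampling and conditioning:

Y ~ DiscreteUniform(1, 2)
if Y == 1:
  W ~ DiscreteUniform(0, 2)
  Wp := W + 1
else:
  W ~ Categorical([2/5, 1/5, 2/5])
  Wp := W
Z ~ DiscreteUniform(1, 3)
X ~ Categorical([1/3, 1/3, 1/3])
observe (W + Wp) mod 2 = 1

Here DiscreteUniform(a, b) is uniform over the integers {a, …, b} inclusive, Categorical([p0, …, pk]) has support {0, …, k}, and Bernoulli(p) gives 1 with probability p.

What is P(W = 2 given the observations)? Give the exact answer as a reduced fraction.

Enumerate traces; 27 have nonzero weight after conditioning:
  (Y=1, W=0, Z=1, X=0) weight 1/54
  (Y=1, W=0, Z=1, X=1) weight 1/54
  (Y=1, W=0, Z=1, X=2) weight 1/54
  (Y=1, W=0, Z=2, X=0) weight 1/54
  (Y=1, W=0, Z=2, X=1) weight 1/54
  (Y=1, W=0, Z=2, X=2) weight 1/54
  (Y=1, W=0, Z=3, X=0) weight 1/54
  (Y=1, W=0, Z=3, X=1) weight 1/54
  (Y=1, W=1, Z=1, X=0) weight 1/54
  (Y=1, W=2, Z=1, X=0) weight 1/54
  … 17 more
Group by W:
  weight(W=0) = 1/6
  weight(W=1) = 1/6
  weight(W=2) = 1/6
Total weight = 1/6 + 1/6 + 1/6 = 1/2
P(W=0 | obs) = 1/6 / 1/2 = 1/3
P(W=1 | obs) = 1/6 / 1/2 = 1/3
P(W=2 | obs) = 1/6 / 1/2 = 1/3

P(W = 2 | obs) = 1/3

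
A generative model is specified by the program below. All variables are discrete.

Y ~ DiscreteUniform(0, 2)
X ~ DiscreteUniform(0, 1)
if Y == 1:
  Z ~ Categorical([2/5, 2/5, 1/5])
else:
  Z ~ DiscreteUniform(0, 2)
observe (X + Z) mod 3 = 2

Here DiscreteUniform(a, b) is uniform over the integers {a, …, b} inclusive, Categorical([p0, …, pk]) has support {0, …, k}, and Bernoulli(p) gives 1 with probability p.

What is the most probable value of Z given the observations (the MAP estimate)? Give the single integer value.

argmax_v P(Z = v | obs) = 1

Enumerate traces; 6 have nonzero weight after conditioning:
  (Y=0, X=0, Z=2) weight 1/18
  (Y=0, X=1, Z=1) weight 1/18
  (Y=1, X=0, Z=2) weight 1/30
  (Y=1, X=1, Z=1) weight 1/15
  (Y=2, X=0, Z=2) weight 1/18
  (Y=2, X=1, Z=1) weight 1/18
Group by Z:
  weight(Z=1) = 8/45
  weight(Z=2) = 13/90
Total weight = 8/45 + 13/90 = 29/90
P(Z=1 | obs) = 8/45 / 29/90 = 16/29
P(Z=2 | obs) = 13/90 / 29/90 = 13/29
argmax = 1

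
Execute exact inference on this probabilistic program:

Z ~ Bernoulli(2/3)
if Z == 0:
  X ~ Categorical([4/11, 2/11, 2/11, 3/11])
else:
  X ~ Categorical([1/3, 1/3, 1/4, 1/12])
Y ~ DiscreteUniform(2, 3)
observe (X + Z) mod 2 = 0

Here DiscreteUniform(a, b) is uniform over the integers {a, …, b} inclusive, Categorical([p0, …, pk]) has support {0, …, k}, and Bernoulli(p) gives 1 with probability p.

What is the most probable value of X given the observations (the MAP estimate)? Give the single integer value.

Enumerate traces; 8 have nonzero weight after conditioning:
  (Z=0, X=0, Y=2) weight 2/33
  (Z=0, X=0, Y=3) weight 2/33
  (Z=0, X=2, Y=2) weight 1/33
  (Z=0, X=2, Y=3) weight 1/33
  (Z=1, X=1, Y=2) weight 1/9
  (Z=1, X=1, Y=3) weight 1/9
  (Z=1, X=3, Y=2) weight 1/36
  (Z=1, X=3, Y=3) weight 1/36
Group by X:
  weight(X=0) = 4/33
  weight(X=1) = 2/9
  weight(X=2) = 2/33
  weight(X=3) = 1/18
Total weight = 4/33 + 2/9 + 2/33 + 1/18 = 91/198
P(X=0 | obs) = 4/33 / 91/198 = 24/91
P(X=1 | obs) = 2/9 / 91/198 = 44/91
P(X=2 | obs) = 2/33 / 91/198 = 12/91
P(X=3 | obs) = 1/18 / 91/198 = 11/91
argmax = 1

argmax_v P(X = v | obs) = 1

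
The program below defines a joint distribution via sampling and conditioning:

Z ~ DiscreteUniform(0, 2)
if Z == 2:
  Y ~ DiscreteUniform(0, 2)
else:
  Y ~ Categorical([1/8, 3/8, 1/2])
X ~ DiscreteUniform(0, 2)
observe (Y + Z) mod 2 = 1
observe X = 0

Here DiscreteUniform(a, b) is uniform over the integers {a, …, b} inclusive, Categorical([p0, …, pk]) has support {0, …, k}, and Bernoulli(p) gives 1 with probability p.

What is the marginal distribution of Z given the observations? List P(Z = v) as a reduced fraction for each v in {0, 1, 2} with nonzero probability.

Enumerate traces; 4 have nonzero weight after conditioning:
  (Z=0, Y=1, X=0) weight 1/24
  (Z=1, Y=0, X=0) weight 1/72
  (Z=1, Y=2, X=0) weight 1/18
  (Z=2, Y=1, X=0) weight 1/27
Group by Z:
  weight(Z=0) = 1/24
  weight(Z=1) = 5/72
  weight(Z=2) = 1/27
Total weight = 1/24 + 5/72 + 1/27 = 4/27
P(Z=0 | obs) = 1/24 / 4/27 = 9/32
P(Z=1 | obs) = 5/72 / 4/27 = 15/32
P(Z=2 | obs) = 1/27 / 4/27 = 1/4

P(Z=0) = 9/32, P(Z=1) = 15/32, P(Z=2) = 1/4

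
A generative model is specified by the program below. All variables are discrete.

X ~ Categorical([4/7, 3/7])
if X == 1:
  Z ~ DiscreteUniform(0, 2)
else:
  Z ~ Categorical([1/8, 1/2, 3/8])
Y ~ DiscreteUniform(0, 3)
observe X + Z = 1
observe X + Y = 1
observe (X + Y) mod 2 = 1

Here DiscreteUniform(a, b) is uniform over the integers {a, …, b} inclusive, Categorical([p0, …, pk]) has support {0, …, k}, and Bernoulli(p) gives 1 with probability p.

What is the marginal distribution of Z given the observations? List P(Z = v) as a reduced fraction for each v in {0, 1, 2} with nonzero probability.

Enumerate traces; 2 have nonzero weight after conditioning:
  (X=0, Z=1, Y=1) weight 1/14
  (X=1, Z=0, Y=0) weight 1/28
Group by Z:
  weight(Z=0) = 1/28
  weight(Z=1) = 1/14
Total weight = 1/28 + 1/14 = 3/28
P(Z=0 | obs) = 1/28 / 3/28 = 1/3
P(Z=1 | obs) = 1/14 / 3/28 = 2/3

P(Z=0) = 1/3, P(Z=1) = 2/3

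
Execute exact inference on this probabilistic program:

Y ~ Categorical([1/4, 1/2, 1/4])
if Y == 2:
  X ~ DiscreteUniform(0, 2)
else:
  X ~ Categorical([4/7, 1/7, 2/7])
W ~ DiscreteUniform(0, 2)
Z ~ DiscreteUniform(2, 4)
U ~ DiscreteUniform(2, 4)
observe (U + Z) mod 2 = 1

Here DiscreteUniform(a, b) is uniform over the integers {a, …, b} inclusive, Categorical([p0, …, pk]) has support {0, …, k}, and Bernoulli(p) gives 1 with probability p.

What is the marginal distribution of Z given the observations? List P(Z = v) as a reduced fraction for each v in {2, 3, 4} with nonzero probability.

P(Z=2) = 1/4, P(Z=3) = 1/2, P(Z=4) = 1/4

Enumerate traces; 108 have nonzero weight after conditioning:
  (Y=0, X=0, W=0, Z=2, U=3) weight 1/189
  (Y=0, X=0, W=0, Z=3, U=2) weight 1/189
  (Y=0, X=0, W=0, Z=3, U=4) weight 1/189
  (Y=0, X=0, W=0, Z=4, U=3) weight 1/189
  (Y=0, X=0, W=1, Z=2, U=3) weight 1/189
  (Y=0, X=0, W=1, Z=3, U=2) weight 1/189
  (Y=0, X=0, W=1, Z=3, U=4) weight 1/189
  (Y=0, X=0, W=1, Z=4, U=3) weight 1/189
  … 100 more
Group by Z:
  weight(Z=2) = 1/9
  weight(Z=3) = 2/9
  weight(Z=4) = 1/9
Total weight = 1/9 + 2/9 + 1/9 = 4/9
P(Z=2 | obs) = 1/9 / 4/9 = 1/4
P(Z=3 | obs) = 2/9 / 4/9 = 1/2
P(Z=4 | obs) = 1/9 / 4/9 = 1/4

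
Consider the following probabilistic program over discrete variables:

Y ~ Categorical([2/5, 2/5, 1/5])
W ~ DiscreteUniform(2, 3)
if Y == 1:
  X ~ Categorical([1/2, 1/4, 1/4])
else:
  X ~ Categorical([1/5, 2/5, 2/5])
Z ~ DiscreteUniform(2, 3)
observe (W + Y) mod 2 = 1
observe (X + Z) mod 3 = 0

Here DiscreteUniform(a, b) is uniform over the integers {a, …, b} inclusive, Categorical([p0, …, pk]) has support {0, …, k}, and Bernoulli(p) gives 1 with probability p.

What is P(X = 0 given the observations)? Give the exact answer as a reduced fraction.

Enumerate traces; 6 have nonzero weight after conditioning:
  (Y=0, W=3, X=0, Z=3) weight 1/50
  (Y=0, W=3, X=1, Z=2) weight 1/25
  (Y=1, W=2, X=0, Z=3) weight 1/20
  (Y=1, W=2, X=1, Z=2) weight 1/40
  (Y=2, W=3, X=0, Z=3) weight 1/100
  (Y=2, W=3, X=1, Z=2) weight 1/50
Group by X:
  weight(X=0) = 2/25
  weight(X=1) = 17/200
Total weight = 2/25 + 17/200 = 33/200
P(X=0 | obs) = 2/25 / 33/200 = 16/33
P(X=1 | obs) = 17/200 / 33/200 = 17/33

P(X = 0 | obs) = 16/33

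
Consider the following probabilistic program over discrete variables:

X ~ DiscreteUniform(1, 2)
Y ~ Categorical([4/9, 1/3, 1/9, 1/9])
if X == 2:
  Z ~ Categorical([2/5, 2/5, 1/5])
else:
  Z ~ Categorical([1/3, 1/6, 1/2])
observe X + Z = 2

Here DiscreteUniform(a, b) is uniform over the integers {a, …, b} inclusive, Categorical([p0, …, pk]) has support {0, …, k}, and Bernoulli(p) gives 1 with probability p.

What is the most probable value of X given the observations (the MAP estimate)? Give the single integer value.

Enumerate traces; 8 have nonzero weight after conditioning:
  (X=1, Y=0, Z=1) weight 1/27
  (X=1, Y=1, Z=1) weight 1/36
  (X=1, Y=2, Z=1) weight 1/108
  (X=1, Y=3, Z=1) weight 1/108
  (X=2, Y=0, Z=0) weight 4/45
  (X=2, Y=1, Z=0) weight 1/15
  (X=2, Y=2, Z=0) weight 1/45
  (X=2, Y=3, Z=0) weight 1/45
Group by X:
  weight(X=1) = 1/12
  weight(X=2) = 1/5
Total weight = 1/12 + 1/5 = 17/60
P(X=1 | obs) = 1/12 / 17/60 = 5/17
P(X=2 | obs) = 1/5 / 17/60 = 12/17
argmax = 2

argmax_v P(X = v | obs) = 2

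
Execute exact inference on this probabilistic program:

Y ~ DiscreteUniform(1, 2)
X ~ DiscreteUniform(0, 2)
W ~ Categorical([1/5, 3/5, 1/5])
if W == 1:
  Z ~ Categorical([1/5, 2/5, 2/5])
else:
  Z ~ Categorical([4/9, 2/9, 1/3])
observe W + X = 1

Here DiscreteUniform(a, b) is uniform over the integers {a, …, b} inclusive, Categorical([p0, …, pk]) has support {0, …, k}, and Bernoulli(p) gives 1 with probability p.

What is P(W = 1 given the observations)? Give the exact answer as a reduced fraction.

Enumerate traces; 12 have nonzero weight after conditioning:
  (Y=1, X=0, W=1, Z=0) weight 1/50
  (Y=1, X=0, W=1, Z=1) weight 1/25
  (Y=1, X=0, W=1, Z=2) weight 1/25
  (Y=1, X=1, W=0, Z=0) weight 2/135
  (Y=1, X=1, W=0, Z=1) weight 1/135
  (Y=1, X=1, W=0, Z=2) weight 1/90
  (Y=2, X=0, W=1, Z=0) weight 1/50
  (Y=2, X=0, W=1, Z=1) weight 1/25
  … 4 more
Group by W:
  weight(W=0) = 1/15
  weight(W=1) = 1/5
Total weight = 1/15 + 1/5 = 4/15
P(W=0 | obs) = 1/15 / 4/15 = 1/4
P(W=1 | obs) = 1/5 / 4/15 = 3/4

P(W = 1 | obs) = 3/4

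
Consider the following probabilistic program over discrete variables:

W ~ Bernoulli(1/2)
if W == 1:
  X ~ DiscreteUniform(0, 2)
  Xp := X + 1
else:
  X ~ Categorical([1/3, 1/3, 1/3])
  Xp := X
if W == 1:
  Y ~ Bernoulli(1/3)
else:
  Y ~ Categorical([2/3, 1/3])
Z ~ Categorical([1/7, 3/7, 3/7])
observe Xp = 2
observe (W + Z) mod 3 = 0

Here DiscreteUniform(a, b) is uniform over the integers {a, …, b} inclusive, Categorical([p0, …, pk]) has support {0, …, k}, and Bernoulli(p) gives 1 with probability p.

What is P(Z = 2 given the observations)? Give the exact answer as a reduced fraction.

P(Z = 2 | obs) = 3/4

Enumerate traces; 4 have nonzero weight after conditioning:
  (W=0, X=2, Y=0, Z=0) weight 1/63
  (W=0, X=2, Y=1, Z=0) weight 1/126
  (W=1, X=1, Y=0, Z=2) weight 1/21
  (W=1, X=1, Y=1, Z=2) weight 1/42
Group by Z:
  weight(Z=0) = 1/42
  weight(Z=2) = 1/14
Total weight = 1/42 + 1/14 = 2/21
P(Z=0 | obs) = 1/42 / 2/21 = 1/4
P(Z=2 | obs) = 1/14 / 2/21 = 3/4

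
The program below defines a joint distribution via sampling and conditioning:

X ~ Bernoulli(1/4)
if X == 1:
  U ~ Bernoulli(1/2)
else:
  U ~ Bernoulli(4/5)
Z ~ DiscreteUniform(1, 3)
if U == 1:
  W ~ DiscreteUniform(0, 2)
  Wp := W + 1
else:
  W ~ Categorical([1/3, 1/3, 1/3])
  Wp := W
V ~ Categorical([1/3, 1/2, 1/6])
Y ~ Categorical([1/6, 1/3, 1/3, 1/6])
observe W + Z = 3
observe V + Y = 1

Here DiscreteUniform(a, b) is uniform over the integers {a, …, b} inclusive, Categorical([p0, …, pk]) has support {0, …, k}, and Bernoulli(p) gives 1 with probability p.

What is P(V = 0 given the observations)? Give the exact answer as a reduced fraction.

Enumerate traces; 24 have nonzero weight after conditioning:
  (X=0, U=0, Z=1, W=2, V=0, Y=1) weight 1/540
  (X=0, U=0, Z=1, W=2, V=1, Y=0) weight 1/720
  (X=0, U=0, Z=2, W=1, V=0, Y=1) weight 1/540
  (X=0, U=0, Z=2, W=1, V=1, Y=0) weight 1/720
  (X=0, U=0, Z=3, W=0, V=0, Y=1) weight 1/540
  (X=0, U=0, Z=3, W=0, V=1, Y=0) weight 1/720
  (X=0, U=1, Z=1, W=2, V=0, Y=1) weight 1/135
  (X=0, U=1, Z=1, W=2, V=1, Y=0) weight 1/180
  … 16 more
Group by V:
  weight(V=0) = 1/27
  weight(V=1) = 1/36
Total weight = 1/27 + 1/36 = 7/108
P(V=0 | obs) = 1/27 / 7/108 = 4/7
P(V=1 | obs) = 1/36 / 7/108 = 3/7

P(V = 0 | obs) = 4/7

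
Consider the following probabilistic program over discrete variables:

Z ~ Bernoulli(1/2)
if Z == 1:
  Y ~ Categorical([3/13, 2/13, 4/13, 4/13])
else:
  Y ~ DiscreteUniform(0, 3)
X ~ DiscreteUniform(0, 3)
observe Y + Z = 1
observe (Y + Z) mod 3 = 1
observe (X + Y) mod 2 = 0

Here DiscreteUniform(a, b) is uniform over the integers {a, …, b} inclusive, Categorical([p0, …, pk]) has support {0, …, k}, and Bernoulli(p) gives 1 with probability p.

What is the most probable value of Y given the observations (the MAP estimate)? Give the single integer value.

argmax_v P(Y = v | obs) = 1

Enumerate traces; 4 have nonzero weight after conditioning:
  (Z=0, Y=1, X=1) weight 1/32
  (Z=0, Y=1, X=3) weight 1/32
  (Z=1, Y=0, X=0) weight 3/104
  (Z=1, Y=0, X=2) weight 3/104
Group by Y:
  weight(Y=0) = 3/52
  weight(Y=1) = 1/16
Total weight = 3/52 + 1/16 = 25/208
P(Y=0 | obs) = 3/52 / 25/208 = 12/25
P(Y=1 | obs) = 1/16 / 25/208 = 13/25
argmax = 1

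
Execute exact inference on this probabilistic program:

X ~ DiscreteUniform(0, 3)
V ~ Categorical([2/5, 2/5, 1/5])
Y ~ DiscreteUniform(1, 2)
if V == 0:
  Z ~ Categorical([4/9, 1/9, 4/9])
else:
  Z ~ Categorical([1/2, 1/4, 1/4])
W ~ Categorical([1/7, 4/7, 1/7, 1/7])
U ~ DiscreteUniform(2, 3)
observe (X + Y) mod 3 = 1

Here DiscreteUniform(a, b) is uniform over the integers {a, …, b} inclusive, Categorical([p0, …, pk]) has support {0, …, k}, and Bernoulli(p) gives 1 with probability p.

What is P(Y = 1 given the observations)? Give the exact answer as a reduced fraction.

P(Y = 1 | obs) = 2/3

Enumerate traces; 216 have nonzero weight after conditioning:
  (X=0, V=0, Y=1, Z=0, W=0, U=2) weight 1/630
  (X=0, V=0, Y=1, Z=0, W=0, U=3) weight 1/630
  (X=0, V=0, Y=1, Z=0, W=1, U=2) weight 2/315
  (X=0, V=0, Y=1, Z=0, W=1, U=3) weight 2/315
  (X=0, V=0, Y=1, Z=0, W=2, U=2) weight 1/630
  (X=0, V=0, Y=1, Z=0, W=2, U=3) weight 1/630
  (X=0, V=0, Y=1, Z=0, W=3, U=2) weight 1/630
  (X=0, V=0, Y=1, Z=0, W=3, U=3) weight 1/630
  (X=2, V=0, Y=2, Z=0, W=0, U=2) weight 1/630
  … 207 more
Group by Y:
  weight(Y=1) = 1/4
  weight(Y=2) = 1/8
Total weight = 1/4 + 1/8 = 3/8
P(Y=1 | obs) = 1/4 / 3/8 = 2/3
P(Y=2 | obs) = 1/8 / 3/8 = 1/3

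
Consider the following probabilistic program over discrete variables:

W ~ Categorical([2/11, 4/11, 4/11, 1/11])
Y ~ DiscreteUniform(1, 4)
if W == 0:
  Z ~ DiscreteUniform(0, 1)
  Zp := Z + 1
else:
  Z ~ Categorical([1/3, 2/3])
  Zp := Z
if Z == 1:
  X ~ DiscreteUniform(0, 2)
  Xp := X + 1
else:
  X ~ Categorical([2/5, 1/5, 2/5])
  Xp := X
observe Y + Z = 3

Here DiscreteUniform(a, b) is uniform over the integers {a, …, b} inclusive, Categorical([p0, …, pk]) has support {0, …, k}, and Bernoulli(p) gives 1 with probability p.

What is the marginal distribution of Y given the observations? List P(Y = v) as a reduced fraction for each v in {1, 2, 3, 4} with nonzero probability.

P(Y=2) = 7/11, P(Y=3) = 4/11

Enumerate traces; 24 have nonzero weight after conditioning:
  (W=0, Y=2, Z=1, X=0) weight 1/132
  (W=0, Y=2, Z=1, X=1) weight 1/132
  (W=0, Y=2, Z=1, X=2) weight 1/132
  (W=0, Y=3, Z=0, X=0) weight 1/110
  (W=0, Y=3, Z=0, X=1) weight 1/220
  (W=0, Y=3, Z=0, X=2) weight 1/110
  (W=1, Y=2, Z=1, X=0) weight 2/99
  (W=1, Y=2, Z=1, X=1) weight 2/99
  … 16 more
Group by Y:
  weight(Y=2) = 7/44
  weight(Y=3) = 1/11
Total weight = 7/44 + 1/11 = 1/4
P(Y=2 | obs) = 7/44 / 1/4 = 7/11
P(Y=3 | obs) = 1/11 / 1/4 = 4/11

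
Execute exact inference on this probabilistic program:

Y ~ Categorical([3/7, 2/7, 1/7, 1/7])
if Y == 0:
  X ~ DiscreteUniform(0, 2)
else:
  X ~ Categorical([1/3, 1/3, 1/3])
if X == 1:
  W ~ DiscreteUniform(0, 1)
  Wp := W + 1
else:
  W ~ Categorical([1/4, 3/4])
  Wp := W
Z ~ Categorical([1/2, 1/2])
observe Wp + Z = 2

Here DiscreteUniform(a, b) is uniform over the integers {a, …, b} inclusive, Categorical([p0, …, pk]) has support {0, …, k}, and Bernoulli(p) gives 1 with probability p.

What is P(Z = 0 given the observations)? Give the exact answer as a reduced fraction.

P(Z = 0 | obs) = 1/5

Enumerate traces; 16 have nonzero weight after conditioning:
  (Y=0, X=0, W=1, Z=1) weight 3/56
  (Y=0, X=1, W=0, Z=1) weight 1/28
  (Y=0, X=1, W=1, Z=0) weight 1/28
  (Y=0, X=2, W=1, Z=1) weight 3/56
  (Y=1, X=0, W=1, Z=1) weight 1/28
  (Y=1, X=1, W=0, Z=1) weight 1/42
  (Y=1, X=1, W=1, Z=0) weight 1/42
  (Y=1, X=2, W=1, Z=1) weight 1/28
  … 8 more
Group by Z:
  weight(Z=0) = 1/12
  weight(Z=1) = 1/3
Total weight = 1/12 + 1/3 = 5/12
P(Z=0 | obs) = 1/12 / 5/12 = 1/5
P(Z=1 | obs) = 1/3 / 5/12 = 4/5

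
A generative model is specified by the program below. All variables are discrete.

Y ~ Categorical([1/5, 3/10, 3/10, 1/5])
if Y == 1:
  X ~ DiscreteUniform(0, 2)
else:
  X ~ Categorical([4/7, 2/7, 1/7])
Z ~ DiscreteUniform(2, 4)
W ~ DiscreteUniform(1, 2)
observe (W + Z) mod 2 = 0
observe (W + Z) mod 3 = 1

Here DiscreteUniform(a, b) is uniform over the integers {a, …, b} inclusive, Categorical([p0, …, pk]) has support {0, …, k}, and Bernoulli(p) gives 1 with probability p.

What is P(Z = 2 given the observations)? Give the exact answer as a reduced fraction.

Enumerate traces; 24 have nonzero weight after conditioning:
  (Y=0, X=0, Z=2, W=2) weight 2/105
  (Y=0, X=0, Z=3, W=1) weight 2/105
  (Y=0, X=1, Z=2, W=2) weight 1/105
  (Y=0, X=1, Z=3, W=1) weight 1/105
  (Y=0, X=2, Z=2, W=2) weight 1/210
  (Y=0, X=2, Z=3, W=1) weight 1/210
  (Y=1, X=0, Z=2, W=2) weight 1/60
  (Y=1, X=0, Z=3, W=1) weight 1/60
  … 16 more
Group by Z:
  weight(Z=2) = 1/6
  weight(Z=3) = 1/6
Total weight = 1/6 + 1/6 = 1/3
P(Z=2 | obs) = 1/6 / 1/3 = 1/2
P(Z=3 | obs) = 1/6 / 1/3 = 1/2

P(Z = 2 | obs) = 1/2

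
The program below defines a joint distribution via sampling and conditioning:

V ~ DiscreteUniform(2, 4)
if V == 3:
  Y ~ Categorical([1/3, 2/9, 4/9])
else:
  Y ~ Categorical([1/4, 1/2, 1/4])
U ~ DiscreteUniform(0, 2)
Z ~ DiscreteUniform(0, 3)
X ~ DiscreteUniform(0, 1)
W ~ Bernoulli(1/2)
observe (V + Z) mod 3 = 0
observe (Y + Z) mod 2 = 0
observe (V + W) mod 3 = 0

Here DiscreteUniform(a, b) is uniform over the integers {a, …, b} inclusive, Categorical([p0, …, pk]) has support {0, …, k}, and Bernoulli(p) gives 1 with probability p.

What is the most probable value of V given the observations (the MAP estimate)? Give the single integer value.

Enumerate traces; 24 have nonzero weight after conditioning:
  (V=2, Y=1, U=0, Z=1, X=0, W=1) weight 1/288
  (V=2, Y=1, U=0, Z=1, X=1, W=1) weight 1/288
  (V=2, Y=1, U=1, Z=1, X=0, W=1) weight 1/288
  (V=2, Y=1, U=1, Z=1, X=1, W=1) weight 1/288
  (V=2, Y=1, U=2, Z=1, X=0, W=1) weight 1/288
  (V=2, Y=1, U=2, Z=1, X=1, W=1) weight 1/288
  (V=3, Y=0, U=0, Z=0, X=0, W=0) weight 1/432
  (V=3, Y=0, U=0, Z=0, X=1, W=0) weight 1/432
  … 16 more
Group by V:
  weight(V=2) = 1/48
  weight(V=3) = 1/24
Total weight = 1/48 + 1/24 = 1/16
P(V=2 | obs) = 1/48 / 1/16 = 1/3
P(V=3 | obs) = 1/24 / 1/16 = 2/3
argmax = 3

argmax_v P(V = v | obs) = 3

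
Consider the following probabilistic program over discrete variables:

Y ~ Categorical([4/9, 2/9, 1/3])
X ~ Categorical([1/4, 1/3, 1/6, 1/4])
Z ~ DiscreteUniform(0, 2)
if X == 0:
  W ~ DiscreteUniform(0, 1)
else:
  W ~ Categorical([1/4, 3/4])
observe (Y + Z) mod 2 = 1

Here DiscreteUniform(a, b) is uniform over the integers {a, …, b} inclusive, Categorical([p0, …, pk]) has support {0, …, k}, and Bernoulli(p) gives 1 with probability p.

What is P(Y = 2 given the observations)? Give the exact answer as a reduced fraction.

P(Y = 2 | obs) = 3/11

Enumerate traces; 32 have nonzero weight after conditioning:
  (Y=0, X=0, Z=1, W=0) weight 1/54
  (Y=0, X=0, Z=1, W=1) weight 1/54
  (Y=0, X=1, Z=1, W=0) weight 1/81
  (Y=0, X=1, Z=1, W=1) weight 1/27
  (Y=0, X=2, Z=1, W=0) weight 1/162
  (Y=0, X=2, Z=1, W=1) weight 1/54
  (Y=0, X=3, Z=1, W=0) weight 1/108
  (Y=0, X=3, Z=1, W=1) weight 1/36
  (Y=1, X=0, Z=0, W=0) weight 1/108
  (Y=2, X=0, Z=1, W=0) weight 1/72
  … 22 more
Group by Y:
  weight(Y=0) = 4/27
  weight(Y=1) = 4/27
  weight(Y=2) = 1/9
Total weight = 4/27 + 4/27 + 1/9 = 11/27
P(Y=0 | obs) = 4/27 / 11/27 = 4/11
P(Y=1 | obs) = 4/27 / 11/27 = 4/11
P(Y=2 | obs) = 1/9 / 11/27 = 3/11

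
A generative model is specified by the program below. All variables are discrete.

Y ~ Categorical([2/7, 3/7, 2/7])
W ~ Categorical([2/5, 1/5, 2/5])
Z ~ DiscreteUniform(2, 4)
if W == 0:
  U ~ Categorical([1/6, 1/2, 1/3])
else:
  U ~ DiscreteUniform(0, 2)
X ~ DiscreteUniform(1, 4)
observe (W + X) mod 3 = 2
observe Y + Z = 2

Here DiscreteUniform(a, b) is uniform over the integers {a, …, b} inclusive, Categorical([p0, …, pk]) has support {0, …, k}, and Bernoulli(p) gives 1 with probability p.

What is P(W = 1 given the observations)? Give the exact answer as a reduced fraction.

Enumerate traces; 12 have nonzero weight after conditioning:
  (Y=0, W=0, Z=2, U=0, X=2) weight 1/630
  (Y=0, W=0, Z=2, U=1, X=2) weight 1/210
  (Y=0, W=0, Z=2, U=2, X=2) weight 1/315
  (Y=0, W=1, Z=2, U=0, X=1) weight 1/630
  (Y=0, W=1, Z=2, U=0, X=4) weight 1/630
  (Y=0, W=1, Z=2, U=1, X=1) weight 1/630
  (Y=0, W=1, Z=2, U=1, X=4) weight 1/630
  (Y=0, W=1, Z=2, U=2, X=1) weight 1/630
  (Y=0, W=2, Z=2, U=0, X=3) weight 1/315
  … 3 more
Group by W:
  weight(W=0) = 1/105
  weight(W=1) = 1/105
  weight(W=2) = 1/105
Total weight = 1/105 + 1/105 + 1/105 = 1/35
P(W=0 | obs) = 1/105 / 1/35 = 1/3
P(W=1 | obs) = 1/105 / 1/35 = 1/3
P(W=2 | obs) = 1/105 / 1/35 = 1/3

P(W = 1 | obs) = 1/3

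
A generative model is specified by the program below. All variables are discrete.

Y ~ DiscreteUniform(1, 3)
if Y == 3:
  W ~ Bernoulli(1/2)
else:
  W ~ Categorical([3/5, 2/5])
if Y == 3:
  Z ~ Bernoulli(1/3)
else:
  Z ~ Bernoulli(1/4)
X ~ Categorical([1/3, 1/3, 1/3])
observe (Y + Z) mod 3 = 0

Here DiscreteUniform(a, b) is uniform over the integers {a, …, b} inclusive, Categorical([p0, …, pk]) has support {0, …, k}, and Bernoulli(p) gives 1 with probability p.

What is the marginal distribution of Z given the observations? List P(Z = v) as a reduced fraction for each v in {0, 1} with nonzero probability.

Enumerate traces; 12 have nonzero weight after conditioning:
  (Y=2, W=0, Z=1, X=0) weight 1/60
  (Y=2, W=0, Z=1, X=1) weight 1/60
  (Y=2, W=0, Z=1, X=2) weight 1/60
  (Y=2, W=1, Z=1, X=0) weight 1/90
  (Y=2, W=1, Z=1, X=1) weight 1/90
  (Y=2, W=1, Z=1, X=2) weight 1/90
  (Y=3, W=0, Z=0, X=0) weight 1/27
  (Y=3, W=0, Z=0, X=1) weight 1/27
  … 4 more
Group by Z:
  weight(Z=0) = 2/9
  weight(Z=1) = 1/12
Total weight = 2/9 + 1/12 = 11/36
P(Z=0 | obs) = 2/9 / 11/36 = 8/11
P(Z=1 | obs) = 1/12 / 11/36 = 3/11

P(Z=0) = 8/11, P(Z=1) = 3/11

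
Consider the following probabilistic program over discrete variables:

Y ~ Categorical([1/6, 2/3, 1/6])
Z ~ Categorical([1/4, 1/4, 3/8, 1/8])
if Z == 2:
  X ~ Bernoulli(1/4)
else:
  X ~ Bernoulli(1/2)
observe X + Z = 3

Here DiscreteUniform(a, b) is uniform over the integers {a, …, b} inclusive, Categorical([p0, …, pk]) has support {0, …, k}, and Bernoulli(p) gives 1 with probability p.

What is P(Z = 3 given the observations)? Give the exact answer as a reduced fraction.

Enumerate traces; 6 have nonzero weight after conditioning:
  (Y=0, Z=2, X=1) weight 1/64
  (Y=0, Z=3, X=0) weight 1/96
  (Y=1, Z=2, X=1) weight 1/16
  (Y=1, Z=3, X=0) weight 1/24
  (Y=2, Z=2, X=1) weight 1/64
  (Y=2, Z=3, X=0) weight 1/96
Group by Z:
  weight(Z=2) = 3/32
  weight(Z=3) = 1/16
Total weight = 3/32 + 1/16 = 5/32
P(Z=2 | obs) = 3/32 / 5/32 = 3/5
P(Z=3 | obs) = 1/16 / 5/32 = 2/5

P(Z = 3 | obs) = 2/5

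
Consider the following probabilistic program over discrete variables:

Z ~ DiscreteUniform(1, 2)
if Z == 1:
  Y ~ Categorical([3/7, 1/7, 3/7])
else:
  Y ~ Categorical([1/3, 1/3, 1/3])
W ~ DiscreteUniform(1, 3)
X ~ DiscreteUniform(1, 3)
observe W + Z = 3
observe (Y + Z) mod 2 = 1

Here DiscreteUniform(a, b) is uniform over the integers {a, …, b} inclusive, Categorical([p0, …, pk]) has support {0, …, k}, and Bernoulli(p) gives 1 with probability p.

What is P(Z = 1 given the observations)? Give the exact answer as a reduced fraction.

P(Z = 1 | obs) = 18/25

Enumerate traces; 9 have nonzero weight after conditioning:
  (Z=1, Y=0, W=2, X=1) weight 1/42
  (Z=1, Y=0, W=2, X=2) weight 1/42
  (Z=1, Y=0, W=2, X=3) weight 1/42
  (Z=1, Y=2, W=2, X=1) weight 1/42
  (Z=1, Y=2, W=2, X=2) weight 1/42
  (Z=1, Y=2, W=2, X=3) weight 1/42
  (Z=2, Y=1, W=1, X=1) weight 1/54
  (Z=2, Y=1, W=1, X=2) weight 1/54
  … 1 more
Group by Z:
  weight(Z=1) = 1/7
  weight(Z=2) = 1/18
Total weight = 1/7 + 1/18 = 25/126
P(Z=1 | obs) = 1/7 / 25/126 = 18/25
P(Z=2 | obs) = 1/18 / 25/126 = 7/25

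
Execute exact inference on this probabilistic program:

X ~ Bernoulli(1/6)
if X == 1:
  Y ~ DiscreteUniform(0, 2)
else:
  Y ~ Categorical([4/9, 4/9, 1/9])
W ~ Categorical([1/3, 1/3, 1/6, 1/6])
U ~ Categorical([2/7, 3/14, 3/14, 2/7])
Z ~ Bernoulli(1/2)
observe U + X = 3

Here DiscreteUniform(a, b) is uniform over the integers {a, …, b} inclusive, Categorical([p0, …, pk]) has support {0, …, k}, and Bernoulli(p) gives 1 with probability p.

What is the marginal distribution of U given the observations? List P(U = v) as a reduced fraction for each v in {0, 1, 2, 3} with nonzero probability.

Enumerate traces; 48 have nonzero weight after conditioning:
  (X=0, Y=0, W=0, U=3, Z=0) weight 10/567
  (X=0, Y=0, W=0, U=3, Z=1) weight 10/567
  (X=0, Y=0, W=1, U=3, Z=0) weight 10/567
  (X=0, Y=0, W=1, U=3, Z=1) weight 10/567
  (X=0, Y=0, W=2, U=3, Z=0) weight 5/567
  (X=0, Y=0, W=2, U=3, Z=1) weight 5/567
  (X=0, Y=0, W=3, U=3, Z=0) weight 5/567
  (X=0, Y=0, W=3, U=3, Z=1) weight 5/567
  (X=1, Y=0, W=0, U=2, Z=0) weight 1/504
  … 39 more
Group by U:
  weight(U=2) = 1/28
  weight(U=3) = 5/21
Total weight = 1/28 + 5/21 = 23/84
P(U=2 | obs) = 1/28 / 23/84 = 3/23
P(U=3 | obs) = 5/21 / 23/84 = 20/23

P(U=2) = 3/23, P(U=3) = 20/23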